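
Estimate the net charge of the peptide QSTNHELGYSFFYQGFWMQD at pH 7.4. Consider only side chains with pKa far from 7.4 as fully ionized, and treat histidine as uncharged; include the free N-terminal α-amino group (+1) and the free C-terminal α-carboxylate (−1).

-2

The side chains ionized at physiological pH are Lys/Arg (+1) and Asp/Glu (−1); with His treated as neutral, nothing else contributes.
Positive (K, R): none → +0.
Negative (D, E): E6, D20 → −2.
The N-terminus (+1) and C-terminus (−1) cancel.
Net charge = (+0) + (−2) = −2.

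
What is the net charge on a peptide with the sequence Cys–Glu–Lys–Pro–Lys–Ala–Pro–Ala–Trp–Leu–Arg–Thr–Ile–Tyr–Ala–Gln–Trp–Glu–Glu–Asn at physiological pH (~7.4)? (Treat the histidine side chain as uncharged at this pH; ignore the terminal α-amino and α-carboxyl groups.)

The side chains ionized at physiological pH are Lys/Arg (+1) and Asp/Glu (−1); with His treated as neutral, nothing else contributes.
Positive (K, R): Lys3, Lys5, Arg11 → +3.
Negative (D, E): Glu2, Glu18, Glu19 → −3.
Net charge = (+3) + (−3) = 0.

0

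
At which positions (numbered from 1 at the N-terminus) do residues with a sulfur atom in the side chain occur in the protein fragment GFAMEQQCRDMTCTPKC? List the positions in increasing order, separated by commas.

4, 8, 11, 13, 17

Cysteine (C, thiol) and methionine (M, thioether) are the two sulfur-containing amino acids.
Matching residues: M4, C8, M11, C13, C17.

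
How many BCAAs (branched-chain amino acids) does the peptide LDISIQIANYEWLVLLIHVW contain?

The BCAAs are Val, Leu, and Ile — aliphatic side chains with a branch point.
Matching residues: L1, I3, I5, I7, L13, V14, L15, L16, I17, V19.

10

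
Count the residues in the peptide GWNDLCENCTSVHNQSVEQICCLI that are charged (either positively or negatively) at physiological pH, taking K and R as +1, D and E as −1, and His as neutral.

Charged side chains at pH ~7.4: K, R (positive); D, E (negative).
Matching residues: D4, E7, E18.

3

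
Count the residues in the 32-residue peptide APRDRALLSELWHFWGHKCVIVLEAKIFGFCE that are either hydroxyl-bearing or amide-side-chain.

1

Hydroxyl-bearing: S, T, Y. Amide-side-chain: N, Q.
Hydroxyl-bearing residues here: S9 (1).
Amide-side-chain residues here: none (0).
The two groups share no amino acid, so total = 1 + 0 = 1.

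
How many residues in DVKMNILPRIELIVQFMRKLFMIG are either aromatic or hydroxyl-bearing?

2

Aromatic: F, W, Y. Hydroxyl-bearing: S, T, Y.
Aromatic residues here: F16, F21 (2).
Hydroxyl-bearing residues here: none (0).
(Y belongs to both groups, but none appear in this sequence.) Total = 2 + 0 = 2.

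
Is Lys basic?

Yes

The basic amino acids are Lys (K), Arg (R), and His (H).
Lysine is in this group.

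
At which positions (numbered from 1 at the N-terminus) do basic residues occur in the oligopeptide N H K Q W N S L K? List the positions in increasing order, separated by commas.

2, 3, 9

The basic amino acids are Lys (K), Arg (R), and His (H).
Matching residues: H2, K3, K9.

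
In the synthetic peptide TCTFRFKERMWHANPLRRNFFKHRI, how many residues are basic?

9

The basic amino acids are Lys (K), Arg (R), and His (H).
Matching residues: R5, K7, R9, H12, R17, R18, K22, H23, R24.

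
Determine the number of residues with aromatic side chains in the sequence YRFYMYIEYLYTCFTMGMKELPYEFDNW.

Phenylalanine (F), tryptophan (W), and tyrosine (Y) have aromatic ring side chains.
Matching residues: Y1, F3, Y4, Y6, Y9, Y11, F14, Y23, F25, W28.

10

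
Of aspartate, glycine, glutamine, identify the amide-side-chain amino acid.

The amide-side-chain residues are Asn (N) and Gln (Q).
Of the listed options, only glutamine belongs to this group.

glutamine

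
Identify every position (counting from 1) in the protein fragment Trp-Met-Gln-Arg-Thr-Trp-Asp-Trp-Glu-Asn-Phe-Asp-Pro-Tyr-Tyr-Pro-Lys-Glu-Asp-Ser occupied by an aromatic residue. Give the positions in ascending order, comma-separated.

F, W, and Y each carry an aromatic ring on the side chain.
Matching residues: Trp1, Trp6, Trp8, Phe11, Tyr14, Tyr15.

1, 6, 8, 11, 14, 15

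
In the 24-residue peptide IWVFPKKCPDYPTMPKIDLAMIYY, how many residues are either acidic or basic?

Acidic: D, E. Basic: H, K, R.
Acidic residues here: D10, D18 (2).
Basic residues here: K6, K7, K16 (3).
The two groups share no amino acid, so total = 2 + 3 = 5.

5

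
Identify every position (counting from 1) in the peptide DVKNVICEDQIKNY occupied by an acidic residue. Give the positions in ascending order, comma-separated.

The acidic residues are Asp (D) and Glu (E), whose side chains end in a carboxylate group.
Matching residues: D1, E8, D9.

1, 8, 9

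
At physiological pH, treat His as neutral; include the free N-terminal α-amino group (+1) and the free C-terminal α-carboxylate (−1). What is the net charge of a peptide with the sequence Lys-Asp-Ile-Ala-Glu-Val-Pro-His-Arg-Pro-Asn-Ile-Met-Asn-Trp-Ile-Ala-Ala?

Near pH 7.4, K and R contribute +1 each, D and E contribute −1 each, and every other side chain (His included, as stated) is uncharged.
Positive (K, R): Lys1, Arg9 → +2.
Negative (D, E): Asp2, Glu5 → −2.
The N-terminus (+1) and C-terminus (−1) cancel.
Net charge = (+2) + (−2) = 0.

0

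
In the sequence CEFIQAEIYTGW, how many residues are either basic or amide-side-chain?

1

Basic: H, K, R. Amide-side-chain: N, Q.
Basic residues here: none (0).
Amide-side-chain residues here: Q5 (1).
The two groups share no amino acid, so total = 0 + 1 = 1.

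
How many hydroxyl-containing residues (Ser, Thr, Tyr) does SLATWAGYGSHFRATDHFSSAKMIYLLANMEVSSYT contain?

Matching residues: S1, T4, Y8, S10, T15, S19, S20, Y25, S33, S34, Y35, T36.

12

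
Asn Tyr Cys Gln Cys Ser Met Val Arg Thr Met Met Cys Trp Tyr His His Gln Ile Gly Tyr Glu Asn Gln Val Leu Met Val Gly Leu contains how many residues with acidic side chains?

Aspartate (D) and glutamate (E) have carboxylic-acid side chains and are the acidic amino acids.
Matching residues: Glu22.

1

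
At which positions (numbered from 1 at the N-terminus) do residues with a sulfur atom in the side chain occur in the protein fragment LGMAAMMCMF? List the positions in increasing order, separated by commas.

The sulfur-bearing residues are cysteine (–SH) and methionine (–S–CH₃).
Matching residues: M3, M6, M7, C8, M9.

3, 6, 7, 8, 9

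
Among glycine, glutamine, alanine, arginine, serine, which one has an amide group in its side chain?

glutamine

The amide-side-chain residues are Asn (N) and Gln (Q).
Of the listed options, only glutamine belongs to this group.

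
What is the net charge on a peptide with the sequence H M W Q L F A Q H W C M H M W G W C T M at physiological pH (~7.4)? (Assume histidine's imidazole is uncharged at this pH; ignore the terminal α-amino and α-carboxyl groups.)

The side chains ionized at physiological pH are Lys/Arg (+1) and Asp/Glu (−1); with His treated as neutral, nothing else contributes.
Positive (K, R): none → +0.
Negative (D, E): none → −0.
Net charge = (+0) + (−0) = 0.

0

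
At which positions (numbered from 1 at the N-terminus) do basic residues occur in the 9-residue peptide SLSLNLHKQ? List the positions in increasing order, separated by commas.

7, 8

Lysine (K), arginine (R), and histidine (H) have basic, nitrogen-containing side chains.
Matching residues: H7, K8.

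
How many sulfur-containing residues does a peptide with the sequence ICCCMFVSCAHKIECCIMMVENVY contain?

9

The sulfur-bearing residues are cysteine (–SH) and methionine (–S–CH₃).
Matching residues: C2, C3, C4, M5, C9, C15, C16, M18, M19.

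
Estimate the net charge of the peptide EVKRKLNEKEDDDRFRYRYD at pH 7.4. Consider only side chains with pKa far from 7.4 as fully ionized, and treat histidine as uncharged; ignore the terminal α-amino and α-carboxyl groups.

Near pH 7.4, K and R contribute +1 each, D and E contribute −1 each, and every other side chain (His included, as stated) is uncharged.
Positive (K, R): K3, R4, K5, K9, R14, R16, R18 → +7.
Negative (D, E): E1, E8, E10, D11, D12, D13, D20 → −7.
Net charge = (+7) + (−7) = 0.

0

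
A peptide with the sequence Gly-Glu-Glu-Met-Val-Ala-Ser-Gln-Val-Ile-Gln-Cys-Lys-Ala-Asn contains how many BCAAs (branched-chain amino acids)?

3

V, L, and I make up the branched-chain aliphatic group.
Matching residues: Val5, Val9, Ile10.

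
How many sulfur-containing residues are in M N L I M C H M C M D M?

7

The sulfur-bearing residues are cysteine (–SH) and methionine (–S–CH₃).
Matching residues: M1, M5, C6, M8, C9, M10, M12.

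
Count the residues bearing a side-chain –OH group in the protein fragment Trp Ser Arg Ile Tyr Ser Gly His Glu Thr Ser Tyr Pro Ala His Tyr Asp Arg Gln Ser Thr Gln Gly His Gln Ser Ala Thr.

Serine (S), threonine (T), and tyrosine (Y) each carry a hydroxyl group on the side chain.
Matching residues: Ser2, Tyr5, Ser6, Thr10, Ser11, Tyr12, Tyr16, Ser20, Thr21, Ser26, Thr28.

11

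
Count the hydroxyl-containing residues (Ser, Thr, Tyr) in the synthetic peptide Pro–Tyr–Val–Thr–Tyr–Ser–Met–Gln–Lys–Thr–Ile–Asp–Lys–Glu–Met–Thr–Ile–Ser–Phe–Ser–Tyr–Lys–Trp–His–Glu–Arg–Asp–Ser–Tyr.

Matching residues: Tyr2, Thr4, Tyr5, Ser6, Thr10, Thr16, Ser18, Ser20, Tyr21, Ser28, Tyr29.

11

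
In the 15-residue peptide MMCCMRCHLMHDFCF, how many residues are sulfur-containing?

Cysteine (C, thiol) and methionine (M, thioether) are the two sulfur-containing amino acids.
Matching residues: M1, M2, C3, C4, M5, C7, M10, C14.

8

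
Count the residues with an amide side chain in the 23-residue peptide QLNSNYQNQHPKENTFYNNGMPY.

The amide-side-chain residues are Asn (N) and Gln (Q).
Matching residues: Q1, N3, N5, Q7, N8, Q9, N14, N18, N19.

9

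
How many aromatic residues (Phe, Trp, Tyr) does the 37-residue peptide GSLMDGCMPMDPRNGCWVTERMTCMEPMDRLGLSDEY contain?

Matching residues: W17, Y37.

2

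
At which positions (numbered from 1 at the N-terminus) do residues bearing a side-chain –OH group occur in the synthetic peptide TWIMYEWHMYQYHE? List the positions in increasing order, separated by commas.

1, 5, 10, 12

The –OH-bearing residues are Ser, Thr (aliphatic alcohols), and Tyr (phenol).
Matching residues: T1, Y5, Y10, Y12.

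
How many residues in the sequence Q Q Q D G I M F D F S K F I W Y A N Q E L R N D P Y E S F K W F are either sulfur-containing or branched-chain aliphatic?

4

Sulfur-containing: C, M. Branched-chain aliphatic: I, L, V.
Sulfur-containing residues here: M7 (1).
Branched-chain aliphatic residues here: I6, I14, L21 (3).
The two groups share no amino acid, so total = 1 + 3 = 4.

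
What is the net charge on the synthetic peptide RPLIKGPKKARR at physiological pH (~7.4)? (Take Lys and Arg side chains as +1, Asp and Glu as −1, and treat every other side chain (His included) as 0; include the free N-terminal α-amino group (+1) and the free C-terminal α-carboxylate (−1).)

+6

Positive (K, R): R1, K5, K8, K9, R11, R12 → +6.
Negative (D, E): none → −0.
The N-terminus (+1) and C-terminus (−1) cancel.
Net charge = (+6) + (−0) = +6.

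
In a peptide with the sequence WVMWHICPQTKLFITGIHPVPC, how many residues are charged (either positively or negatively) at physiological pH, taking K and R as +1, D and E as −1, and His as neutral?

Charged side chains at pH ~7.4: K, R (positive); D, E (negative).
Matching residues: K11.

1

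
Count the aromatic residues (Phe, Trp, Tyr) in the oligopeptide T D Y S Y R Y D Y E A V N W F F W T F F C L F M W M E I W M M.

Matching residues: Y3, Y5, Y7, Y9, W14, F15, F16, W17, F19, F20, F23, W25, W29.

13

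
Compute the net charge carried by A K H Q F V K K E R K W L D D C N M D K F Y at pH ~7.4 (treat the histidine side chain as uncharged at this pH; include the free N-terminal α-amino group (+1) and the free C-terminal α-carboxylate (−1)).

+2

At pH ~7.4 the Lys and Arg side chains are protonated (+1), the Asp and Glu side chains are deprotonated (−1), and with His taken as neutral all other side chains carry no charge.
Positive (K, R): K2, K7, K8, R10, K11, K20 → +6.
Negative (D, E): E9, D14, D15, D19 → −4.
The N-terminus (+1) and C-terminus (−1) cancel.
Net charge = (+6) + (−4) = +2.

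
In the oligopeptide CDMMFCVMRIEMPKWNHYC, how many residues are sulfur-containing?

7

The sulfur-bearing residues are cysteine (–SH) and methionine (–S–CH₃).
Matching residues: C1, M3, M4, C6, M8, M12, C19.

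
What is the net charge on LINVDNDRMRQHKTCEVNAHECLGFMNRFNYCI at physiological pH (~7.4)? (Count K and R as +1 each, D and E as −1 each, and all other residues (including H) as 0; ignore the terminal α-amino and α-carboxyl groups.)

Positive (K, R): R8, R10, K13, R28 → +4.
Negative (D, E): D5, D7, E16, E21 → −4.
Net charge = (+4) + (−4) = 0.

0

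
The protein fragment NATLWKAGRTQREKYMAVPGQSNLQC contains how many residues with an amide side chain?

5

Asparagine (N) and glutamine (Q) have uncharged amide side chains.
Matching residues: N1, Q11, Q21, N23, Q25.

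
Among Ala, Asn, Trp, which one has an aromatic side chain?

Trp

Phenylalanine (F), tryptophan (W), and tyrosine (Y) have aromatic ring side chains.
Of the listed options, only Trp belongs to this group.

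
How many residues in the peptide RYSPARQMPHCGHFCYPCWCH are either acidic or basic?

Acidic: D, E. Basic: H, K, R.
Acidic residues here: none (0).
Basic residues here: R1, R6, H10, H13, H21 (5).
The two groups share no amino acid, so total = 0 + 5 = 5.

5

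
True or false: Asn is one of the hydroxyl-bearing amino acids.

False

S, T, and Y are the three residues with a side-chain hydroxyl.
Asparagine is not in this group.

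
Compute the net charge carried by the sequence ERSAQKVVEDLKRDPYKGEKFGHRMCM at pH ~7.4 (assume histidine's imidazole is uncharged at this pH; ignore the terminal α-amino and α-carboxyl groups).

At pH ~7.4 the Lys and Arg side chains are protonated (+1), the Asp and Glu side chains are deprotonated (−1), and with His taken as neutral all other side chains carry no charge.
Positive (K, R): R2, K6, K12, R13, K17, K20, R24 → +7.
Negative (D, E): E1, E9, D10, D14, E19 → −5.
Net charge = (+7) + (−5) = +2.

+2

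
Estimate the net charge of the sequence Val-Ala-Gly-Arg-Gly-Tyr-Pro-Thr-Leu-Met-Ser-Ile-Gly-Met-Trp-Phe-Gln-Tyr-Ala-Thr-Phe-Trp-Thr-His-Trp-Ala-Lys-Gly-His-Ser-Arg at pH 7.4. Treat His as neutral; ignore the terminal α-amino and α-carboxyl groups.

Near pH 7.4, K and R contribute +1 each, D and E contribute −1 each, and every other side chain (His included, as stated) is uncharged.
Positive (K, R): Arg4, Lys27, Arg31 → +3.
Negative (D, E): none → −0.
Net charge = (+3) + (−0) = +3.

+3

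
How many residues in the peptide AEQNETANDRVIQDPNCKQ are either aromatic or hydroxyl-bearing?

1

Aromatic: F, W, Y. Hydroxyl-bearing: S, T, Y.
Aromatic residues here: none (0).
Hydroxyl-bearing residues here: T6 (1).
(Y belongs to both groups, but none appear in this sequence.) Total = 0 + 1 = 1.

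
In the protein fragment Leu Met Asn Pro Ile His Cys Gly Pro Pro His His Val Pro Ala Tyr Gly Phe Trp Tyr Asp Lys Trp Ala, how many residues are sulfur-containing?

2

Cysteine (C, thiol) and methionine (M, thioether) are the two sulfur-containing amino acids.
Matching residues: Met2, Cys7.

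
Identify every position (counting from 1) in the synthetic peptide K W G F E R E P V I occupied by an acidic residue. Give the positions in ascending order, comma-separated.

Aspartate (D) and glutamate (E) have carboxylic-acid side chains and are the acidic amino acids.
Matching residues: E5, E7.

5, 7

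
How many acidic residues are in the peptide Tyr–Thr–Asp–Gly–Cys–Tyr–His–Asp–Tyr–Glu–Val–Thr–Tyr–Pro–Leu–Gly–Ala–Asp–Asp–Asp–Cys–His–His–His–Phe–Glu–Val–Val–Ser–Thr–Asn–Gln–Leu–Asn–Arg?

7

The acidic residues are Asp (D) and Glu (E), whose side chains end in a carboxylate group.
Matching residues: Asp3, Asp8, Glu10, Asp18, Asp19, Asp20, Glu26.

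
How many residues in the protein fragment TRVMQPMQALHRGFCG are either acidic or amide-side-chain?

Acidic: D, E. Amide-side-chain: N, Q.
Acidic residues here: none (0).
Amide-side-chain residues here: Q5, Q8 (2).
The two groups share no amino acid, so total = 0 + 2 = 2.

2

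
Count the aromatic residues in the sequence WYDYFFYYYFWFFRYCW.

14

The aromatic amino acids are Phe (F, benzyl), Trp (W, indole), and Tyr (Y, phenol).
Matching residues: W1, Y2, Y4, F5, F6, Y7, Y8, Y9, F10, W11, F12, F13, Y15, W17.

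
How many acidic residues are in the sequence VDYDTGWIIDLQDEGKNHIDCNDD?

8

Aspartate (D) and glutamate (E) have carboxylic-acid side chains and are the acidic amino acids.
Matching residues: D2, D4, D10, D13, E14, D20, D23, D24.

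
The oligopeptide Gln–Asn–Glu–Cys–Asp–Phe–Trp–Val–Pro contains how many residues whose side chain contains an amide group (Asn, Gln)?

Matching residues: Gln1, Asn2.

2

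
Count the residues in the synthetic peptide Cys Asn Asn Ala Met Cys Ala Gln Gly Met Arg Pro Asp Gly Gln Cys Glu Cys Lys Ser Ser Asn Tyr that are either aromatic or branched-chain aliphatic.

1

Aromatic: F, W, Y. Branched-chain aliphatic: I, L, V.
Aromatic residues here: Tyr23 (1).
Branched-chain aliphatic residues here: none (0).
The two groups share no amino acid, so total = 1 + 0 = 1.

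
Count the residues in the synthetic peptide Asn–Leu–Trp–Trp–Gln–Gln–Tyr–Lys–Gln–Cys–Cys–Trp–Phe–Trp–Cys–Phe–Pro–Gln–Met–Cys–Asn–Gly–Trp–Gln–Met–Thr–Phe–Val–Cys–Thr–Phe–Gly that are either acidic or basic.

Acidic: D, E. Basic: H, K, R.
Acidic residues here: none (0).
Basic residues here: Lys8 (1).
The two groups share no amino acid, so total = 0 + 1 = 1.

1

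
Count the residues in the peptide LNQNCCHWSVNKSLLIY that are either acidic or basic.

2

Acidic: D, E. Basic: H, K, R.
Acidic residues here: none (0).
Basic residues here: H7, K12 (2).
The two groups share no amino acid, so total = 0 + 2 = 2.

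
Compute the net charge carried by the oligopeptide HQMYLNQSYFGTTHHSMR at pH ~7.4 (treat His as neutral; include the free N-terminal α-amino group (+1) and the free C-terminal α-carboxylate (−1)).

+1

Near pH 7.4, K and R contribute +1 each, D and E contribute −1 each, and every other side chain (His included, as stated) is uncharged.
Positive (K, R): R18 → +1.
Negative (D, E): none → −0.
The N-terminus (+1) and C-terminus (−1) cancel.
Net charge = (+1) + (−0) = +1.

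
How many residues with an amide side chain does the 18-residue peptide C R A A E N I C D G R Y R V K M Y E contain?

Asparagine (N) and glutamine (Q) have uncharged amide side chains.
Matching residues: N6.

1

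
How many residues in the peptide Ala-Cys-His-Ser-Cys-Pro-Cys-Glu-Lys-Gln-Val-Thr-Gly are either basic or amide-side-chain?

3

Basic: H, K, R. Amide-side-chain: N, Q.
Basic residues here: His3, Lys9 (2).
Amide-side-chain residues here: Gln10 (1).
The two groups share no amino acid, so total = 2 + 1 = 3.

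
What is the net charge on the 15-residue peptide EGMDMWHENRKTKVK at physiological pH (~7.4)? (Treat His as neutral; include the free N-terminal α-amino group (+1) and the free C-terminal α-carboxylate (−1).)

At pH ~7.4 the Lys and Arg side chains are protonated (+1), the Asp and Glu side chains are deprotonated (−1), and with His taken as neutral all other side chains carry no charge.
Positive (K, R): R10, K11, K13, K15 → +4.
Negative (D, E): E1, D4, E8 → −3.
The N-terminus (+1) and C-terminus (−1) cancel.
Net charge = (+4) + (−3) = +1.

+1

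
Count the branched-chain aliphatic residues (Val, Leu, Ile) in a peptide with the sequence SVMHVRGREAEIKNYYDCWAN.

Matching residues: V2, V5, I12.

3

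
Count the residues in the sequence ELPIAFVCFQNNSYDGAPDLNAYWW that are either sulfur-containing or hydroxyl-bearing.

Sulfur-containing: C, M. Hydroxyl-bearing: S, T, Y.
Sulfur-containing residues here: C8 (1).
Hydroxyl-bearing residues here: S13, Y14, Y23 (3).
The two groups share no amino acid, so total = 1 + 3 = 4.

4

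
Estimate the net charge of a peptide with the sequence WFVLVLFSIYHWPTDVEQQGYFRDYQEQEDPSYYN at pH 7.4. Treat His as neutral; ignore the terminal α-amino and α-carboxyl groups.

At pH ~7.4 the Lys and Arg side chains are protonated (+1), the Asp and Glu side chains are deprotonated (−1), and with His taken as neutral all other side chains carry no charge.
Positive (K, R): R23 → +1.
Negative (D, E): D15, E17, D24, E27, E29, D30 → −6.
Net charge = (+1) + (−6) = −5.

-5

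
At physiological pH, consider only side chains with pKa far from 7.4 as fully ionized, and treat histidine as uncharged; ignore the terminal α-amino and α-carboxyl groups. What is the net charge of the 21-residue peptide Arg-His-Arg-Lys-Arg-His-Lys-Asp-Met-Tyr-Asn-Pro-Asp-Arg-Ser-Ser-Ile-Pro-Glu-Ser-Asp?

Near pH 7.4, K and R contribute +1 each, D and E contribute −1 each, and every other side chain (His included, as stated) is uncharged.
Positive (K, R): Arg1, Arg3, Lys4, Arg5, Lys7, Arg14 → +6.
Negative (D, E): Asp8, Asp13, Glu19, Asp21 → −4.
Net charge = (+6) + (−4) = +2.

+2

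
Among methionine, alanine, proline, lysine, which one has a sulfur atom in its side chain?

methionine

Cysteine (C, thiol) and methionine (M, thioether) are the two sulfur-containing amino acids.
Of the listed options, only methionine belongs to this group.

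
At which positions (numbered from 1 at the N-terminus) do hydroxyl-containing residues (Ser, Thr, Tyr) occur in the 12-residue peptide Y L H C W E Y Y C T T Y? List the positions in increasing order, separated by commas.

1, 7, 8, 10, 11, 12

Matching residues: Y1, Y7, Y8, T10, T11, Y12.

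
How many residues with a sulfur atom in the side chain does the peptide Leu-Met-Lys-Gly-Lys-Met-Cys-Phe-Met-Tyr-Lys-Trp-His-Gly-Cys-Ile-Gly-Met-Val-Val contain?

6

Cysteine (C, thiol) and methionine (M, thioether) are the two sulfur-containing amino acids.
Matching residues: Met2, Met6, Cys7, Met9, Cys15, Met18.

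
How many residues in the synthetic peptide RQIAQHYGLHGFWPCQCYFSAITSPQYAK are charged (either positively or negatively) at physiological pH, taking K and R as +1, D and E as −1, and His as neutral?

2

Charged side chains at pH ~7.4: K, R (positive); D, E (negative).
Matching residues: R1, K29.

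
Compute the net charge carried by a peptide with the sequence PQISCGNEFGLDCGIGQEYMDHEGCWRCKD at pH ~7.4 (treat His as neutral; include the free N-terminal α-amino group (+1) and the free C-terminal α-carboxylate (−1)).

Near pH 7.4, K and R contribute +1 each, D and E contribute −1 each, and every other side chain (His included, as stated) is uncharged.
Positive (K, R): R27, K29 → +2.
Negative (D, E): E8, D12, E18, D21, E23, D30 → −6.
The N-terminus (+1) and C-terminus (−1) cancel.
Net charge = (+2) + (−6) = −4.

-4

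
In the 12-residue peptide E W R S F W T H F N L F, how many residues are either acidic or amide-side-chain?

Acidic: D, E. Amide-side-chain: N, Q.
Acidic residues here: E1 (1).
Amide-side-chain residues here: N10 (1).
The two groups share no amino acid, so total = 1 + 1 = 2.

2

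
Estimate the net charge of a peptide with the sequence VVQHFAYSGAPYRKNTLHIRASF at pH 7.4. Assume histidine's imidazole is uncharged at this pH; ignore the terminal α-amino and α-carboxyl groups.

The side chains ionized at physiological pH are Lys/Arg (+1) and Asp/Glu (−1); with His treated as neutral, nothing else contributes.
Positive (K, R): R13, K14, R20 → +3.
Negative (D, E): none → −0.
Net charge = (+3) + (−0) = +3.

+3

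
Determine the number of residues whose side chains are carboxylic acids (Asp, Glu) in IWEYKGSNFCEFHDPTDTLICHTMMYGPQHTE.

Matching residues: E3, E11, D14, D17, E32.

5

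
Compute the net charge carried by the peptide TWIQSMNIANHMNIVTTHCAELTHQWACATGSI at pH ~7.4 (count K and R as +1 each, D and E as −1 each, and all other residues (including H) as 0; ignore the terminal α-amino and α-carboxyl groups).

Positive (K, R): none → +0.
Negative (D, E): E21 → −1.
Net charge = (+0) + (−1) = −1.

-1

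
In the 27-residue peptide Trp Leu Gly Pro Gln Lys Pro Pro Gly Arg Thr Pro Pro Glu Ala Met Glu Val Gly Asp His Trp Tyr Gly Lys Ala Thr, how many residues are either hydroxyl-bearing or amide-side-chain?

4

Hydroxyl-bearing: S, T, Y. Amide-side-chain: N, Q.
Hydroxyl-bearing residues here: Thr11, Tyr23, Thr27 (3).
Amide-side-chain residues here: Gln5 (1).
The two groups share no amino acid, so total = 3 + 1 = 4.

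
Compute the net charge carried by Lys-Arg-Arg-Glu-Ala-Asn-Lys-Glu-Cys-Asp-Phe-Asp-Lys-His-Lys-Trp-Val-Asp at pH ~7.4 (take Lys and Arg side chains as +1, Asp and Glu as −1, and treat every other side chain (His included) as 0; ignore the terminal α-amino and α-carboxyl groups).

Positive (K, R): Lys1, Arg2, Arg3, Lys7, Lys13, Lys15 → +6.
Negative (D, E): Glu4, Glu8, Asp10, Asp12, Asp18 → −5.
Net charge = (+6) + (−5) = +1.

+1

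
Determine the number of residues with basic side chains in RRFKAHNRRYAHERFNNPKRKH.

The basic amino acids are Lys (K), Arg (R), and His (H).
Matching residues: R1, R2, K4, H6, R8, R9, H12, R14, K19, R20, K21, H22.

12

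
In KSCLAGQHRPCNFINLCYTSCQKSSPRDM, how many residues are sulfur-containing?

Cysteine (C, thiol) and methionine (M, thioether) are the two sulfur-containing amino acids.
Matching residues: C3, C11, C17, C21, M29.

5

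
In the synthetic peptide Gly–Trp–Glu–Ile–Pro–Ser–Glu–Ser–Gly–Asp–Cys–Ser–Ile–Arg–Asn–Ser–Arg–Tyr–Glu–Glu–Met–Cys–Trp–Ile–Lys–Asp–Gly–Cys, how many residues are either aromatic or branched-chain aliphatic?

Aromatic: F, W, Y. Branched-chain aliphatic: I, L, V.
Aromatic residues here: Trp2, Tyr18, Trp23 (3).
Branched-chain aliphatic residues here: Ile4, Ile13, Ile24 (3).
The two groups share no amino acid, so total = 3 + 3 = 6.

6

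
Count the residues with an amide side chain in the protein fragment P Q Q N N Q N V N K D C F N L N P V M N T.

Only N (asparagine) and Q (glutamine) carry a side-chain carboxamide.
Matching residues: Q2, Q3, N4, N5, Q6, N7, N9, N14, N16, N20.

10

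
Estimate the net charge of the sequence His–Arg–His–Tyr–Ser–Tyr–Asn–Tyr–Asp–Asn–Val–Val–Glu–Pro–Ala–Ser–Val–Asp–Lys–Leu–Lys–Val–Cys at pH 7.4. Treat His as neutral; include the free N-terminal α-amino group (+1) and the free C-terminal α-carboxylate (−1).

0

Near pH 7.4, K and R contribute +1 each, D and E contribute −1 each, and every other side chain (His included, as stated) is uncharged.
Positive (K, R): Arg2, Lys19, Lys21 → +3.
Negative (D, E): Asp9, Glu13, Asp18 → −3.
The N-terminus (+1) and C-terminus (−1) cancel.
Net charge = (+3) + (−3) = 0.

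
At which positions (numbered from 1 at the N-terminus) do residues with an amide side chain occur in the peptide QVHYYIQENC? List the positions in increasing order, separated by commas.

1, 7, 9

The amide-side-chain residues are Asn (N) and Gln (Q).
Matching residues: Q1, Q7, N9.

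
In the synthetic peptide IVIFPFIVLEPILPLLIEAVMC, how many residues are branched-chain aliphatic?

12

The BCAAs are Val, Leu, and Ile — aliphatic side chains with a branch point.
Matching residues: I1, V2, I3, I7, V8, L9, I12, L13, L15, L16, I17, V20.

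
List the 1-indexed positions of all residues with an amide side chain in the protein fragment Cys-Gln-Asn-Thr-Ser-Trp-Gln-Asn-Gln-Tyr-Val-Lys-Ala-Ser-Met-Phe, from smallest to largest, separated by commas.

2, 3, 7, 8, 9

Asparagine (N) and glutamine (Q) have uncharged amide side chains.
Matching residues: Gln2, Asn3, Gln7, Asn8, Gln9.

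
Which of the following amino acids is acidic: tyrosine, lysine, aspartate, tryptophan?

aspartate

Only D (aspartate) and E (glutamate) carry a side-chain carboxylic acid.
Of the listed options, only aspartate belongs to this group.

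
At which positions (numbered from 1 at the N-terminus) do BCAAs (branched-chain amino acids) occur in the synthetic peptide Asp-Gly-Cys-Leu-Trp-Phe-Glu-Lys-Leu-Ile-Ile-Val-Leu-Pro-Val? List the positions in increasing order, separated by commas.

The BCAAs are Val, Leu, and Ile — aliphatic side chains with a branch point.
Matching residues: Leu4, Leu9, Ile10, Ile11, Val12, Leu13, Val15.

4, 9, 10, 11, 12, 13, 15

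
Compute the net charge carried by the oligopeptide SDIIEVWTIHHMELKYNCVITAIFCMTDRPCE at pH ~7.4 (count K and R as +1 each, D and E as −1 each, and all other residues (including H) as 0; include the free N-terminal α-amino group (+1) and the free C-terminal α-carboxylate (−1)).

-3

Positive (K, R): K15, R29 → +2.
Negative (D, E): D2, E5, E13, D28, E32 → −5.
The N-terminus (+1) and C-terminus (−1) cancel.
Net charge = (+2) + (−5) = −3.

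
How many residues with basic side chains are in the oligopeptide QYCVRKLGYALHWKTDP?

The basic amino acids are Lys (K), Arg (R), and His (H).
Matching residues: R5, K6, H12, K14.

4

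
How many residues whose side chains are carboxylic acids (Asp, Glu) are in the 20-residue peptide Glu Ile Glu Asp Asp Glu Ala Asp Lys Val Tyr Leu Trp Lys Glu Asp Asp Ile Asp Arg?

10

Matching residues: Glu1, Glu3, Asp4, Asp5, Glu6, Asp8, Glu15, Asp16, Asp17, Asp19.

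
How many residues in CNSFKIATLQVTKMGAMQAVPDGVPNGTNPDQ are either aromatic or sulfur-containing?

4

Aromatic: F, W, Y. Sulfur-containing: C, M.
Aromatic residues here: F4 (1).
Sulfur-containing residues here: C1, M14, M17 (3).
The two groups share no amino acid, so total = 1 + 3 = 4.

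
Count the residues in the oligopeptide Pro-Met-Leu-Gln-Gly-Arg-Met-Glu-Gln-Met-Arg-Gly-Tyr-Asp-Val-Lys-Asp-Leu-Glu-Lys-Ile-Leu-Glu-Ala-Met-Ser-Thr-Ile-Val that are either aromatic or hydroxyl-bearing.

3

Aromatic: F, W, Y. Hydroxyl-bearing: S, T, Y.
Aromatic residues here: Tyr13 (1).
Hydroxyl-bearing residues here: Tyr13, Ser26, Thr27 (3).
Y is in both groups, so the 1 Y residue must not be double-counted.
Total = 1 + 3 − 1 = 3.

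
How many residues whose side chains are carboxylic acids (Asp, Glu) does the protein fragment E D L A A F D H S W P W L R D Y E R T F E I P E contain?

7

Matching residues: E1, D2, D7, D15, E17, E21, E24.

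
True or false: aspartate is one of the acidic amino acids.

True

Aspartate (D) and glutamate (E) have carboxylic-acid side chains and are the acidic amino acids.
Aspartate is in this group.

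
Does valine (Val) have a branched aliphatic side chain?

Yes

The BCAAs are Val, Leu, and Ile — aliphatic side chains with a branch point.
Valine is in this group.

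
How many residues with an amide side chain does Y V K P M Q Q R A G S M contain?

2

Only N (asparagine) and Q (glutamine) carry a side-chain carboxamide.
Matching residues: Q6, Q7.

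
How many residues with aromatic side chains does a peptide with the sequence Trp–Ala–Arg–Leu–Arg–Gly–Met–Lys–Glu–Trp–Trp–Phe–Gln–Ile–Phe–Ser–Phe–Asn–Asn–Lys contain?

6

The aromatic amino acids are Phe (F, benzyl), Trp (W, indole), and Tyr (Y, phenol).
Matching residues: Trp1, Trp10, Trp11, Phe12, Phe15, Phe17.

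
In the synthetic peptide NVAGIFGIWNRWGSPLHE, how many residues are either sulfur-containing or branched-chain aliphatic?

Sulfur-containing: C, M. Branched-chain aliphatic: I, L, V.
Sulfur-containing residues here: none (0).
Branched-chain aliphatic residues here: V2, I5, I8, L16 (4).
The two groups share no amino acid, so total = 0 + 4 = 4.

4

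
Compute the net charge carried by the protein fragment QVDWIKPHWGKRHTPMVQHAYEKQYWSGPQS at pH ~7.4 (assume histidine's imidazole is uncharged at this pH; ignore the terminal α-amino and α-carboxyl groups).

+2

The side chains ionized at physiological pH are Lys/Arg (+1) and Asp/Glu (−1); with His treated as neutral, nothing else contributes.
Positive (K, R): K6, K11, R12, K23 → +4.
Negative (D, E): D3, E22 → −2.
Net charge = (+4) + (−2) = +2.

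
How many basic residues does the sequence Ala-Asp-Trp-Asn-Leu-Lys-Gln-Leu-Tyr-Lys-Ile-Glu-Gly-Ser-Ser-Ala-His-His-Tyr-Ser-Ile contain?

4

The basic amino acids are Lys (K), Arg (R), and His (H).
Matching residues: Lys6, Lys10, His17, His18.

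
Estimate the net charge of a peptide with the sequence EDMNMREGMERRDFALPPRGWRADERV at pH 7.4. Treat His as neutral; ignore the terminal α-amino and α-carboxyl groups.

-1

The side chains ionized at physiological pH are Lys/Arg (+1) and Asp/Glu (−1); with His treated as neutral, nothing else contributes.
Positive (K, R): R6, R11, R12, R19, R22, R26 → +6.
Negative (D, E): E1, D2, E7, E10, D13, D24, E25 → −7.
Net charge = (+6) + (−7) = −1.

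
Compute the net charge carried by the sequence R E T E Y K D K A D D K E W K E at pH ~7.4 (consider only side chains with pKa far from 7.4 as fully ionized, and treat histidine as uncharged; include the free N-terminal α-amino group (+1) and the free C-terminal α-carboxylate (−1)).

At pH ~7.4 the Lys and Arg side chains are protonated (+1), the Asp and Glu side chains are deprotonated (−1), and with His taken as neutral all other side chains carry no charge.
Positive (K, R): R1, K6, K8, K12, K15 → +5.
Negative (D, E): E2, E4, D7, D10, D11, E13, E16 → −7.
The N-terminus (+1) and C-terminus (−1) cancel.
Net charge = (+5) + (−7) = −2.

-2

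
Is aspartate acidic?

Only D (aspartate) and E (glutamate) carry a side-chain carboxylic acid.
Aspartate is in this group.

Yes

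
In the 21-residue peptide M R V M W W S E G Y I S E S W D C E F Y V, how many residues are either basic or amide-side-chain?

Basic: H, K, R. Amide-side-chain: N, Q.
Basic residues here: R2 (1).
Amide-side-chain residues here: none (0).
The two groups share no amino acid, so total = 1 + 0 = 1.

1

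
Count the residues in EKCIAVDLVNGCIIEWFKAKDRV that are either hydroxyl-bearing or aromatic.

2

Hydroxyl-bearing: S, T, Y. Aromatic: F, W, Y.
Hydroxyl-bearing residues here: none (0).
Aromatic residues here: W16, F17 (2).
(Y belongs to both groups, but none appear in this sequence.) Total = 0 + 2 = 2.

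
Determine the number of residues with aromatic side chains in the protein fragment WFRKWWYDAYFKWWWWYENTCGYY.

The aromatic amino acids are Phe (F, benzyl), Trp (W, indole), and Tyr (Y, phenol).
Matching residues: W1, F2, W5, W6, Y7, Y10, F11, W13, W14, W15, W16, Y17, Y23, Y24.

14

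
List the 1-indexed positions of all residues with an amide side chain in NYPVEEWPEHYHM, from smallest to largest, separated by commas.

1

Only N (asparagine) and Q (glutamine) carry a side-chain carboxamide.
Matching residues: N1.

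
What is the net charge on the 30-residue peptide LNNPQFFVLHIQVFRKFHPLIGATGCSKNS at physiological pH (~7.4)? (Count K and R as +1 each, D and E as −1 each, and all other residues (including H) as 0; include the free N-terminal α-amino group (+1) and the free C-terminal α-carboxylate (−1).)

+3

Positive (K, R): R15, K16, K28 → +3.
Negative (D, E): none → −0.
The N-terminus (+1) and C-terminus (−1) cancel.
Net charge = (+3) + (−0) = +3.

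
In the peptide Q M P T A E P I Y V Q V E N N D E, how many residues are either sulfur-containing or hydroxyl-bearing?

Sulfur-containing: C, M. Hydroxyl-bearing: S, T, Y.
Sulfur-containing residues here: M2 (1).
Hydroxyl-bearing residues here: T4, Y9 (2).
The two groups share no amino acid, so total = 1 + 2 = 3.

3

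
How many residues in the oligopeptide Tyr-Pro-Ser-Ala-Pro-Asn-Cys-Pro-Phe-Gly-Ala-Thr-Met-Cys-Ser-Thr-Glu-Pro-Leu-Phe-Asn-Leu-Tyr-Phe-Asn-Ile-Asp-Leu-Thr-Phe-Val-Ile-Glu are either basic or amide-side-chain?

Basic: H, K, R. Amide-side-chain: N, Q.
Basic residues here: none (0).
Amide-side-chain residues here: Asn6, Asn21, Asn25 (3).
The two groups share no amino acid, so total = 0 + 3 = 3.

3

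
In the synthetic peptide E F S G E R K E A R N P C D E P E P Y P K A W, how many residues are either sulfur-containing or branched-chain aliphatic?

1

Sulfur-containing: C, M. Branched-chain aliphatic: I, L, V.
Sulfur-containing residues here: C13 (1).
Branched-chain aliphatic residues here: none (0).
The two groups share no amino acid, so total = 1 + 0 = 1.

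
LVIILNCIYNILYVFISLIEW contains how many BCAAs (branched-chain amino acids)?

Valine (V), leucine (L), and isoleucine (I) are the branched-chain amino acids.
Matching residues: L1, V2, I3, I4, L5, I8, I11, L12, V14, I16, L18, I19.

12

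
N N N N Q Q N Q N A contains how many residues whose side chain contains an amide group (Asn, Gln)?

Matching residues: N1, N2, N3, N4, Q5, Q6, N7, Q8, N9.

9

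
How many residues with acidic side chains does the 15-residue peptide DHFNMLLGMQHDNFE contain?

3

Only D (aspartate) and E (glutamate) carry a side-chain carboxylic acid.
Matching residues: D1, D12, E15.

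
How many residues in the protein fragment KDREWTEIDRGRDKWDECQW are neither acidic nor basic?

Acidic: D, E. Basic: K, R, H. All other residues are neither.
Matching residues: W5, T6, I8, G11, W15, C18, Q19, W20.

8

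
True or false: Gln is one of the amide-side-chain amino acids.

True

Only N (asparagine) and Q (glutamine) carry a side-chain carboxamide.
Glutamine is in this group.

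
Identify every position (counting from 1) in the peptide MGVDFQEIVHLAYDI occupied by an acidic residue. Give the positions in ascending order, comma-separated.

Only D (aspartate) and E (glutamate) carry a side-chain carboxylic acid.
Matching residues: D4, E7, D14.

4, 7, 14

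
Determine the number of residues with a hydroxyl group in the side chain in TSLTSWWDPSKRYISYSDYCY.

11

Serine (S), threonine (T), and tyrosine (Y) each carry a hydroxyl group on the side chain.
Matching residues: T1, S2, T4, S5, S10, Y13, S15, Y16, S17, Y19, Y21.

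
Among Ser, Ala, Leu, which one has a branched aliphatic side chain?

The BCAAs are Val, Leu, and Ile — aliphatic side chains with a branch point.
Of the listed options, only Leu belongs to this group.

Leu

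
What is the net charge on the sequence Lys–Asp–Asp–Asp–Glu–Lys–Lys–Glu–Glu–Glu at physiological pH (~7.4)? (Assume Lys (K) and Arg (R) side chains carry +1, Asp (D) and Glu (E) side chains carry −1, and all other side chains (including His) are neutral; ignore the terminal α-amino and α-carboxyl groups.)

Positive (K, R): Lys1, Lys6, Lys7 → +3.
Negative (D, E): Asp2, Asp3, Asp4, Glu5, Glu8, Glu9, Glu10 → −7.
Net charge = (+3) + (−7) = −4.

-4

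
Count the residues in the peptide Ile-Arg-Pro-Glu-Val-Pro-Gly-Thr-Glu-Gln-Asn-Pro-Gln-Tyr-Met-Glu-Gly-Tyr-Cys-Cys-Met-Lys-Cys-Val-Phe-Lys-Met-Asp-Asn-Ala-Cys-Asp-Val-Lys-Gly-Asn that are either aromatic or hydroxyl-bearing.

Aromatic: F, W, Y. Hydroxyl-bearing: S, T, Y.
Aromatic residues here: Tyr14, Tyr18, Phe25 (3).
Hydroxyl-bearing residues here: Thr8, Tyr14, Tyr18 (3).
Y is in both groups, so the 2 Y residues must not be double-counted.
Total = 3 + 3 − 2 = 4.

4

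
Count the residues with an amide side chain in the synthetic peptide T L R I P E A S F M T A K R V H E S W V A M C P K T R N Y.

1

Asparagine (N) and glutamine (Q) have uncharged amide side chains.
Matching residues: N28.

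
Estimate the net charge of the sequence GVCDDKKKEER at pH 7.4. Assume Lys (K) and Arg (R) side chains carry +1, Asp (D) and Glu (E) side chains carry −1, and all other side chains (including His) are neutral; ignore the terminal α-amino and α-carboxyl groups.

Positive (K, R): K6, K7, K8, R11 → +4.
Negative (D, E): D4, D5, E9, E10 → −4.
Net charge = (+4) + (−4) = 0.

0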